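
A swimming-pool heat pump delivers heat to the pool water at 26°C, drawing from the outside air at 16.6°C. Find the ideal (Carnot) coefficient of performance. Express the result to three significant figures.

In absolute terms T_C = 289.75 K and T_H = 299.15 K, so ΔT = 9.400 K.
For a reversible cycle, COP_Carnot = T_H/ΔT = 299.15/9.400 = 31.82.

31.8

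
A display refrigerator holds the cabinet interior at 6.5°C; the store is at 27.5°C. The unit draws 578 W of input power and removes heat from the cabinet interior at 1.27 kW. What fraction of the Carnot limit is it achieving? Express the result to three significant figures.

0.165

Converting, Q̇_C = 1.270 kW = 1270 W, so COP_actual = Q̇_C/Ẇ = 1270/578.0 = 2.197.
In absolute terms T_C = 279.65 K and T_H = 300.65 K, so ΔT = 21.00 K.
COP_Carnot = T_C/ΔT = 279.65/21.00 = 13.32.
η_II = COP_actual/COP_Carnot = 2.197/13.32 = 0.1650.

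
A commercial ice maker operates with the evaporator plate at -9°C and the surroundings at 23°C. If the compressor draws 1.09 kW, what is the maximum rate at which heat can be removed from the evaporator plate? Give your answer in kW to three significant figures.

9.00 kW

In absolute terms T_C = 264.15 K and T_H = 296.15 K, so ΔT = 32.00 K.
COP_Carnot = T_C/ΔT = 264.15/32.00 = 8.255.
Q̇_max = COP_Carnot × Ẇ = 8.255 × 1.090 kW = 8.998 kW.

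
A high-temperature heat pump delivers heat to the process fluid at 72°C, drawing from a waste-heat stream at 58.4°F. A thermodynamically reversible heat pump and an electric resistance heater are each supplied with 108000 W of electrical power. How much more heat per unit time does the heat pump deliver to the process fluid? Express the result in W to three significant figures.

542000 W

In absolute terms T_C = 287.82 K and T_H = 345.15 K, so ΔT = 57.33 K.
COP_Carnot = T_H/ΔT = 345.15/57.33 = 6.020.
The heat pump delivers Q̇_H = COP × Ẇ = 650200 W; the resistance heater delivers Ẇ = 108000 W.
Extra = (COP − 1)·Ẇ = 542200 W.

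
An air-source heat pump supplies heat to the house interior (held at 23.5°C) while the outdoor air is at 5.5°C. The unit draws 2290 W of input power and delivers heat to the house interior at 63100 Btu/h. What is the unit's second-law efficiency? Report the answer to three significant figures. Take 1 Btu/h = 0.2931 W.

0.490

Converting, Q̇_H = 63100 Btu/h = 18490 W, so COP_actual = Q̇_H/Ẇ = 18490/2290 = 8.076.
In absolute terms T_C = 278.65 K and T_H = 296.65 K, so ΔT = 18.00 K.
COP_Carnot = T_H/ΔT = 296.65/18.00 = 16.48.
η_II = COP_actual/COP_Carnot = 8.076/16.48 = 0.4900.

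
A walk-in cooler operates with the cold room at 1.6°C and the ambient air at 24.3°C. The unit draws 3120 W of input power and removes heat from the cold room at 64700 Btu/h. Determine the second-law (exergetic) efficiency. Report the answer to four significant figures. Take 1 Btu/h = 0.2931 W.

0.5022

Converting, Q̇_C = 64700 Btu/h = 18960 W, so COP_actual = Q̇_C/Ẇ = 18960/3120 = 6.078.
In absolute terms T_C = 274.75 K and T_H = 297.45 K, so ΔT = 22.70 K.
COP_Carnot = T_C/ΔT = 274.75/22.70 = 12.10.
η_II = COP_actual/COP_Carnot = 6.078/12.10 = 0.5022.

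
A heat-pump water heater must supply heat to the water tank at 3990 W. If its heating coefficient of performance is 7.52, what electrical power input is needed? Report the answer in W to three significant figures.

531 W

Ẇ = Q̇_H/COP_HP = 3990/7.52 = 530.6 W.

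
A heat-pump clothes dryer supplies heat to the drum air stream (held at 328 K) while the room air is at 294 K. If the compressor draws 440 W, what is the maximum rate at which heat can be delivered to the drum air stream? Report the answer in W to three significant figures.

4240 W

The reservoir spacing is ΔT = 328 − 294 = 34.00 K.
COP_Carnot = T_H/ΔT = 328.00/34.00 = 9.647.
Q̇_max = COP_Carnot × Ẇ = 9.647 × 440.0 W = 4245 W.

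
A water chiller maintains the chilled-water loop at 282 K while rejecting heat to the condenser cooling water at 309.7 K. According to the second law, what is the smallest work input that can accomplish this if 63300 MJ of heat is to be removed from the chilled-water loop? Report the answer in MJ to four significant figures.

6218 MJ

The reservoir spacing is ΔT = 309.7 − 282 = 27.70 K.
The reversible limit is COP_R = T_C/ΔT = 10.18, so W_min = Q_C/COP = Q_C·ΔT/T_C.
W_min = 63300 × 27.70/282.00 = 6218 MJ.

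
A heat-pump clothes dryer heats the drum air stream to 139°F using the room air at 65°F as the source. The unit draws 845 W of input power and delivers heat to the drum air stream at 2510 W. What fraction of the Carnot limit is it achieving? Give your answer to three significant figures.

0.367

COP_actual = Q̇_H/Ẇ = 2510/845.0 = 2.970.
In absolute terms T_C = 291.48 K and T_H = 332.59 K, so ΔT = 41.11 K.
COP_Carnot = T_H/ΔT = 332.59/41.11 = 8.090.
η_II = COP_actual/COP_Carnot = 2.970/8.090 = 0.3672.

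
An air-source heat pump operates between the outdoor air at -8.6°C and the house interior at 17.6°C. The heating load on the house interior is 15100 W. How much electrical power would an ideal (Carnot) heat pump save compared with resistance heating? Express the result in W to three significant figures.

In absolute terms T_C = 264.55 K and T_H = 290.75 K, so ΔT = 26.20 K.
COP_Carnot = T_H/ΔT = 290.75/26.20 = 11.10.
Resistance heating needs Ẇ_res = Q̇_H = 15100 W; the reversible heat pump needs only Ẇ_hp = Q̇_H/COP = 1361 W.
Saving = 15100 − 1361 = 13740 W.

13700 W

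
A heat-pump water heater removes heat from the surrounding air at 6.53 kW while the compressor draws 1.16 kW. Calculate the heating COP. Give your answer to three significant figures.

The first law gives Q̇_H = Q̇_C + Ẇ, so the three rates are Q̇_C = 6.530, Q̇_H = 7.690, Ẇ = 1.160 kW.
COP_HP = Q̇_H/Ẇ = 7.690/1.160 = 6.629.

6.63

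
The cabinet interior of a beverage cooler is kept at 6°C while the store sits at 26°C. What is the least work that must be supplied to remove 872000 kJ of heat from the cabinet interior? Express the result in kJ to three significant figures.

In absolute terms T_C = 279.15 K and T_H = 299.15 K, so ΔT = 20.00 K.
The reversible limit is COP_R = T_C/ΔT = 13.96, so W_min = Q_C/COP = Q_C·ΔT/T_C.
W_min = 872000 × 20.00/279.15 = 62480 kJ.

62500 kJ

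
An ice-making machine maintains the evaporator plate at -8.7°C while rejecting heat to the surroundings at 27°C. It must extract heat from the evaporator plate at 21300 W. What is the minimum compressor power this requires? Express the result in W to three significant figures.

2880 W

In absolute terms T_C = 264.45 K and T_H = 300.15 K, so ΔT = 35.70 K.
COP_Carnot = T_C/ΔT = 264.45/35.70 = 7.408.
Ẇ_min = Q̇/COP_Carnot = 21300/7.408 = 2875 W.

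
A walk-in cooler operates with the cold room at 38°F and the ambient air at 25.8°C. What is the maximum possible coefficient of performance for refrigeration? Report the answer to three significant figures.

In absolute terms T_C = 276.48 K and T_H = 298.95 K, so ΔT = 22.47 K.
For a reversible cycle, COP_Carnot = T_C/ΔT = 276.48/22.47 = 12.31.

12.3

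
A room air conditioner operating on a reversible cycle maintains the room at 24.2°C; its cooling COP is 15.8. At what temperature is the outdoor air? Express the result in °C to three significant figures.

COP_R = T_C/(T_H − T_C) gives T_H − T_C = T_C/COP.
With T_C = 297.35 K, T_H = 297.35 × (1 + 1/15.8) = 316.17 K.
Converting, 316.17 K = 43.02°C.

43.0 °C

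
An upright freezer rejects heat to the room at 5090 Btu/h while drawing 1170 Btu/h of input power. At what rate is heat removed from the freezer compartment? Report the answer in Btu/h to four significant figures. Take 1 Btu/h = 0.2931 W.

For a cyclic device the first law requires Q̇_H = Q̇_C + Ẇ.
Q̇_C = Q̇_H − Ẇ = 3920 Btu/h.

3920 Btu/h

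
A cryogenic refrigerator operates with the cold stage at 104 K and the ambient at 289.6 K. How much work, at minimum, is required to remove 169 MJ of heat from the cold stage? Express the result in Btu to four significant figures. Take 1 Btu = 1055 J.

285900 Btu

The reservoir spacing is ΔT = 289.6 − 104 = 185.6 K.
The reversible limit is COP_R = T_C/ΔT = 0.5603, so W_min = Q_C/COP = Q_C·ΔT/T_C.
W_min = 169.0 × 185.6/104.00 = 301.6 MJ = 285900 Btu.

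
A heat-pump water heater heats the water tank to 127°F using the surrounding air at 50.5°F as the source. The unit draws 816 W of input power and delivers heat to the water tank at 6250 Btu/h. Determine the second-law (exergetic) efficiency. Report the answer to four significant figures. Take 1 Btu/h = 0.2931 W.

0.2927

Converting, Q̇_H = 6250 Btu/h = 1832 W, so COP_actual = Q̇_H/Ẇ = 1832/816.0 = 2.245.
In absolute terms T_C = 283.43 K and T_H = 325.93 K, so ΔT = 42.50 K.
COP_Carnot = T_H/ΔT = 325.93/42.50 = 7.669.
η_II = COP_actual/COP_Carnot = 2.245/7.669 = 0.2927.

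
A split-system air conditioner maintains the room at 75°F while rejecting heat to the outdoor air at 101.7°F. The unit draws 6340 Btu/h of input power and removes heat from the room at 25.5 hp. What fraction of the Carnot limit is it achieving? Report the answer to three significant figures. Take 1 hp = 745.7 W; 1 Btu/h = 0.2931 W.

0.511

Converting, Q̇_C = 25.50 hp = 64880 Btu/h, so COP_actual = Q̇_C/Ẇ = 64880/6340 = 10.23.
In absolute terms T_C = 297.04 K and T_H = 311.87 K, so ΔT = 14.83 K.
COP_Carnot = T_C/ΔT = 297.04/14.83 = 20.03.
η_II = COP_actual/COP_Carnot = 10.23/20.03 = 0.5110.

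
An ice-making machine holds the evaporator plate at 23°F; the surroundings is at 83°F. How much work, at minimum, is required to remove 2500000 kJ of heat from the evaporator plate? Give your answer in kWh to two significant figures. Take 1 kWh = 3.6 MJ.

86 kWh

In absolute terms T_C = 268.15 K and T_H = 301.48 K, so ΔT = 33.33 K.
The reversible limit is COP_R = T_C/ΔT = 8.045, so W_min = Q_C/COP = Q_C·ΔT/T_C.
W_min = 2500000 × 33.33/268.15 = 310800 kJ = 86.33 kWh.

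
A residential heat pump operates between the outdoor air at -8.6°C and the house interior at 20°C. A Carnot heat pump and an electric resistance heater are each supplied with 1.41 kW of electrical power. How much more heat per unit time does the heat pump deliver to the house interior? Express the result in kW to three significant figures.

In absolute terms T_C = 264.55 K and T_H = 293.15 K, so ΔT = 28.60 K.
COP_Carnot = T_H/ΔT = 293.15/28.60 = 10.25.
The heat pump delivers Q̇_H = COP × Ẇ = 14.45 kW; the resistance heater delivers Ẇ = 1.410 kW.
Extra = (COP − 1)·Ẇ = 13.04 kW.

13.0 kW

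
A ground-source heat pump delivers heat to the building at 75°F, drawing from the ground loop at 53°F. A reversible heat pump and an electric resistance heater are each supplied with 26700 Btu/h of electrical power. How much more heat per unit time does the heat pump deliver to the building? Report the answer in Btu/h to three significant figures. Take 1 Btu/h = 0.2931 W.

In absolute terms T_C = 284.82 K and T_H = 297.04 K, so ΔT = 12.22 K.
COP_Carnot = T_H/ΔT = 297.04/12.22 = 24.30.
The heat pump delivers Q̇_H = COP × Ẇ = 648900 Btu/h; the resistance heater delivers Ẇ = 26700 Btu/h.
Extra = (COP − 1)·Ẇ = 622200 Btu/h.

622000 Btu/h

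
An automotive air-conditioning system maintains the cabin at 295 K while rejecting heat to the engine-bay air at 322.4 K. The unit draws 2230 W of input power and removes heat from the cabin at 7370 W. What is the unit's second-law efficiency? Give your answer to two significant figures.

0.31

COP_actual = Q̇_C/Ẇ = 7370/2230 = 3.305.
The reservoir spacing is ΔT = 322.4 − 295 = 27.40 K.
COP_Carnot = T_C/ΔT = 295.00/27.40 = 10.77.
η_II = COP_actual/COP_Carnot = 3.305/10.77 = 0.3070.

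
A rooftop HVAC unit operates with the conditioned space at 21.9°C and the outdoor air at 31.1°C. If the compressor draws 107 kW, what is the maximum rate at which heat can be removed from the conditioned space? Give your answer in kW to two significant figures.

3400 kW

In absolute terms T_C = 295.05 K and T_H = 304.25 K, so ΔT = 9.200 K.
COP_Carnot = T_C/ΔT = 295.05/9.200 = 32.07.
Q̇_max = COP_Carnot × Ẇ = 32.07 × 107.0 kW = 3432 kW.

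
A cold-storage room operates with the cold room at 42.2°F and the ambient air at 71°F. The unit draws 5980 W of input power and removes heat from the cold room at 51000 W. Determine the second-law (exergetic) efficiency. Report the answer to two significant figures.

COP_actual = Q̇_C/Ẇ = 51000/5980 = 8.528.
In absolute terms T_C = 278.82 K and T_H = 294.82 K, so ΔT = 16.00 K.
COP_Carnot = T_C/ΔT = 278.82/16.00 = 17.43.
η_II = COP_actual/COP_Carnot = 8.528/17.43 = 0.4894.

0.49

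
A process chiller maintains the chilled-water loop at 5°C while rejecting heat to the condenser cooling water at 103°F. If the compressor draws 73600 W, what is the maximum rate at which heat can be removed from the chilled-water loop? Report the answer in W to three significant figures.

594000 W

In absolute terms T_C = 278.15 K and T_H = 312.59 K, so ΔT = 34.44 K.
COP_Carnot = T_C/ΔT = 278.15/34.44 = 8.075.
Q̇_max = COP_Carnot × Ẇ = 8.075 × 73600 W = 594300 W.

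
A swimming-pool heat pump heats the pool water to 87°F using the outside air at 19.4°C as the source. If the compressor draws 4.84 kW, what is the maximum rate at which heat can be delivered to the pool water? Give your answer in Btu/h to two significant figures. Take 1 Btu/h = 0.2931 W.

450000 Btu/h

In absolute terms T_C = 292.55 K and T_H = 303.71 K, so ΔT = 11.16 K.
COP_Carnot = T_H/ΔT = 303.71/11.16 = 27.22.
Q̇_max = COP_Carnot × Ẇ = 27.22 × 4.840 kW = 131.8 kW = 449600 Btu/h.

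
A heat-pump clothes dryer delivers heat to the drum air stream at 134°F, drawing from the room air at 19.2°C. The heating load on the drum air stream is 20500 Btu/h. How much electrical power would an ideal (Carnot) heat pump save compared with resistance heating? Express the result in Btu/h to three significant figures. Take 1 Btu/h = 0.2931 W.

18200 Btu/h

In absolute terms T_C = 292.35 K and T_H = 329.82 K, so ΔT = 37.47 K.
COP_Carnot = T_H/ΔT = 329.82/37.47 = 8.803.
Resistance heating needs Ẇ_res = Q̇_H = 20500 Btu/h; the reversible heat pump needs only Ẇ_hp = Q̇_H/COP = 2329 Btu/h.
Saving = 20500 − 2329 = 18170 Btu/h.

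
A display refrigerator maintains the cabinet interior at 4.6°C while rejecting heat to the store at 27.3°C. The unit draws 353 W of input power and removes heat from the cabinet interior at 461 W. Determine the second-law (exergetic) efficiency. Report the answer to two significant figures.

0.11

COP_actual = Q̇_C/Ẇ = 461.0/353.0 = 1.306.
In absolute terms T_C = 277.75 K and T_H = 300.45 K, so ΔT = 22.70 K.
COP_Carnot = T_C/ΔT = 277.75/22.70 = 12.24.
η_II = COP_actual/COP_Carnot = 1.306/12.24 = 0.1067.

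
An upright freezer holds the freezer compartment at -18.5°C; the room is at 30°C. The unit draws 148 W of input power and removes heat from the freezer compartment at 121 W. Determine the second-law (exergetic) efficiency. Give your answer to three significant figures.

0.156

COP_actual = Q̇_C/Ẇ = 121.0/148.0 = 0.8176.
In absolute terms T_C = 254.65 K and T_H = 303.15 K, so ΔT = 48.50 K.
COP_Carnot = T_C/ΔT = 254.65/48.50 = 5.251.
η_II = COP_actual/COP_Carnot = 0.8176/5.251 = 0.1557.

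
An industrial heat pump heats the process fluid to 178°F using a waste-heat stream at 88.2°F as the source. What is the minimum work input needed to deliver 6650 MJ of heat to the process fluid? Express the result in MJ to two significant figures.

In absolute terms T_C = 304.37 K and T_H = 354.26 K, so ΔT = 49.89 K.
The reversible limit is COP_HP = T_H/ΔT = 7.101, so W_min = Q_H/COP = Q_H·ΔT/T_H.
W_min = 6650 × 49.89/354.26 = 936.5 MJ.

940 MJ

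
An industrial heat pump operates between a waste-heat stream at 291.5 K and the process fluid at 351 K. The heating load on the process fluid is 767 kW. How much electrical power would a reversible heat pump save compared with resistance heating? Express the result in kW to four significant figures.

The reservoir spacing is ΔT = 351 − 291.5 = 59.50 K.
COP_Carnot = T_H/ΔT = 351.00/59.50 = 5.899.
Resistance heating needs Ẇ_res = Q̇_H = 767.0 kW; the reversible heat pump needs only Ẇ_hp = Q̇_H/COP = 130.0 kW.
Saving = 767.0 − 130.0 = 637.0 kW.

637.0 kW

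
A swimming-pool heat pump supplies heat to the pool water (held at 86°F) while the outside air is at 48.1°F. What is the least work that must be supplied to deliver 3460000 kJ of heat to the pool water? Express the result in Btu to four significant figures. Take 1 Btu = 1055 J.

In absolute terms T_C = 282.09 K and T_H = 303.15 K, so ΔT = 21.06 K.
The reversible limit is COP_HP = T_H/ΔT = 14.40, so W_min = Q_H/COP = Q_H·ΔT/T_H.
W_min = 3460000 × 21.06/303.15 = 240300 kJ = 227800 Btu.

227800 Btu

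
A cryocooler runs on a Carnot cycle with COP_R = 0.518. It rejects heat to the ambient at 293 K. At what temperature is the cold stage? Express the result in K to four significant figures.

For a Carnot refrigerator COP_R = T_C/(T_H − T_C), so T_C = COP·T_H/(1 + COP).
With T_H = 293.00 K, T_C = 0.518 × 293.00/1.518 = 99.98 K.

99.98 K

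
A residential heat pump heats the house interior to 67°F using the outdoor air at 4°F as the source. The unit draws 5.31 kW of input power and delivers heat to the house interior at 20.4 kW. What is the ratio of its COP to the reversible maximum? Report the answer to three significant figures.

COP_actual = Q̇_H/Ẇ = 20.40/5.310 = 3.842.
In absolute terms T_C = 257.59 K and T_H = 292.59 K, so ΔT = 35.00 K.
COP_Carnot = T_H/ΔT = 292.59/35.00 = 8.360.
η_II = COP_actual/COP_Carnot = 3.842/8.360 = 0.4596.

0.460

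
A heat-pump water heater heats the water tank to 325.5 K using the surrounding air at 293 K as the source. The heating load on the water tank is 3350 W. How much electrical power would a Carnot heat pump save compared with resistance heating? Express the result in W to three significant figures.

The reservoir spacing is ΔT = 325.5 − 293 = 32.50 K.
COP_Carnot = T_H/ΔT = 325.50/32.50 = 10.02.
Resistance heating needs Ẇ_res = Q̇_H = 3350 W; the reversible heat pump needs only Ẇ_hp = Q̇_H/COP = 334.5 W.
Saving = 3350 − 334.5 = 3016 W.

3020 W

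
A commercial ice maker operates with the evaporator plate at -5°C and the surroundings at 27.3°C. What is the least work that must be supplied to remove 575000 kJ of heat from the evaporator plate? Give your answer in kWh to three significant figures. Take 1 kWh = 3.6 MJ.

In absolute terms T_C = 268.15 K and T_H = 300.45 K, so ΔT = 32.30 K.
The reversible limit is COP_R = T_C/ΔT = 8.302, so W_min = Q_C/COP = Q_C·ΔT/T_C.
W_min = 575000 × 32.30/268.15 = 69260 kJ = 19.24 kWh.

19.2 kWh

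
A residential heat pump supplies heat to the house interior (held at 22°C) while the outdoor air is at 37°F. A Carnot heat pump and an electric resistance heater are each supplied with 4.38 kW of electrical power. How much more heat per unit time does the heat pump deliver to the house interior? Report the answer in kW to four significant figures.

62.87 kW

In absolute terms T_C = 275.93 K and T_H = 295.15 K, so ΔT = 19.22 K.
COP_Carnot = T_H/ΔT = 295.15/19.22 = 15.35.
The heat pump delivers Q̇_H = COP × Ẇ = 67.25 kW; the resistance heater delivers Ẇ = 4.380 kW.
Extra = (COP − 1)·Ẇ = 62.87 kW.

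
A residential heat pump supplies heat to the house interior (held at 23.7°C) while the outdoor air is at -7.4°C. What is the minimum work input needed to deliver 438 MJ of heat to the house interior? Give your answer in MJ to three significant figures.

In absolute terms T_C = 265.75 K and T_H = 296.85 K, so ΔT = 31.10 K.
The reversible limit is COP_HP = T_H/ΔT = 9.545, so W_min = Q_H/COP = Q_H·ΔT/T_H.
W_min = 438.0 × 31.10/296.85 = 45.89 MJ.

45.9 MJ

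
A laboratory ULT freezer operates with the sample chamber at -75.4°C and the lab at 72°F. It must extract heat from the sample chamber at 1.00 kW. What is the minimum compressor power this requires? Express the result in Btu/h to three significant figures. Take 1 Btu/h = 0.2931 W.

1680 Btu/h

In absolute terms T_C = 197.75 K and T_H = 295.37 K, so ΔT = 97.62 K.
COP_Carnot = T_C/ΔT = 197.75/97.62 = 2.026.
Ẇ_min = Q̇/COP_Carnot = 1.000/2.026 = 0.4937 kW = 1684 Btu/h.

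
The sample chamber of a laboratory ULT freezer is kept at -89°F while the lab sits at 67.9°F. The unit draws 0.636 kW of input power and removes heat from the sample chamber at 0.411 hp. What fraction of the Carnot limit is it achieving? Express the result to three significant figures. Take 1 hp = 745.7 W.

Converting, Q̇_C = 0.4110 hp = 0.3065 kW, so COP_actual = Q̇_C/Ẇ = 0.3065/0.6360 = 0.4819.
In absolute terms T_C = 205.93 K and T_H = 293.09 K, so ΔT = 87.17 K.
COP_Carnot = T_C/ΔT = 205.93/87.17 = 2.362.
η_II = COP_actual/COP_Carnot = 0.4819/2.362 = 0.2040.

0.204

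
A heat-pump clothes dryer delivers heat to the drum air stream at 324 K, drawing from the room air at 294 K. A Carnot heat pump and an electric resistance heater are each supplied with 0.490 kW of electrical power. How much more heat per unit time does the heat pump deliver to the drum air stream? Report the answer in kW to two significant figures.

4.8 kW

The reservoir spacing is ΔT = 324 − 294 = 30.00 K.
COP_Carnot = T_H/ΔT = 324.00/30.00 = 10.80.
The heat pump delivers Q̇_H = COP × Ẇ = 5.292 kW; the resistance heater delivers Ẇ = 0.4900 kW.
Extra = (COP − 1)·Ẇ = 4.802 kW.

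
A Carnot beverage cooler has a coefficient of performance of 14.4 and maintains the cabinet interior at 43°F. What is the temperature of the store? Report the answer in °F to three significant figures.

COP_R = T_C/(T_H − T_C) gives T_H − T_C = T_C/COP.
With T_C = 279.26 K, T_H = 279.26 × (1 + 1/14.4) = 298.65 K.
Converting, 298.65 K = 77.91°F.

77.9 °F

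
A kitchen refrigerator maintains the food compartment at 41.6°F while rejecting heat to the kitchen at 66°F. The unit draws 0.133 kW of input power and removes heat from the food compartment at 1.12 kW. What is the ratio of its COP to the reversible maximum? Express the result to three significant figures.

0.410

COP_actual = Q̇_C/Ẇ = 1.120/0.1330 = 8.421.
In absolute terms T_C = 278.48 K and T_H = 292.04 K, so ΔT = 13.56 K.
COP_Carnot = T_C/ΔT = 278.48/13.56 = 20.54.
η_II = COP_actual/COP_Carnot = 8.421/20.54 = 0.4099.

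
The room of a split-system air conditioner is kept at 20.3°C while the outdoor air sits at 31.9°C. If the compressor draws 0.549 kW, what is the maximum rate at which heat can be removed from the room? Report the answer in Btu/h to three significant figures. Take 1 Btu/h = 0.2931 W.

In absolute terms T_C = 293.45 K and T_H = 305.05 K, so ΔT = 11.60 K.
COP_Carnot = T_C/ΔT = 293.45/11.60 = 25.30.
Q̇_max = COP_Carnot × Ẇ = 25.30 × 0.5490 kW = 13.89 kW = 47380 Btu/h.

47400 Btu/h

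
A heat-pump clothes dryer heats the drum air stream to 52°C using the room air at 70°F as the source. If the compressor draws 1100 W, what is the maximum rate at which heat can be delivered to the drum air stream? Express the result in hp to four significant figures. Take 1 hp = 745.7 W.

In absolute terms T_C = 294.26 K and T_H = 325.15 K, so ΔT = 30.89 K.
COP_Carnot = T_H/ΔT = 325.15/30.89 = 10.53.
Q̇_max = COP_Carnot × Ẇ = 10.53 × 1100 W = 11580 W = 15.53 hp.

15.53 hp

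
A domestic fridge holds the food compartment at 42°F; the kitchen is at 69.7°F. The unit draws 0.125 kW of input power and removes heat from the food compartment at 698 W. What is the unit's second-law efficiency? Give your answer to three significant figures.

Converting, Q̇_C = 698.0 W = 0.6980 kW, so COP_actual = Q̇_C/Ẇ = 0.6980/0.1250 = 5.584.
In absolute terms T_C = 278.71 K and T_H = 294.09 K, so ΔT = 15.39 K.
COP_Carnot = T_C/ΔT = 278.71/15.39 = 18.11.
η_II = COP_actual/COP_Carnot = 5.584/18.11 = 0.3083.

0.308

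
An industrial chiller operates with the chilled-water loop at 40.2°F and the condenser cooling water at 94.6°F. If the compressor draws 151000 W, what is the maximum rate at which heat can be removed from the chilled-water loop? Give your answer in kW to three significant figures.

In absolute terms T_C = 277.71 K and T_H = 307.93 K, so ΔT = 30.22 K.
COP_Carnot = T_C/ΔT = 277.71/30.22 = 9.189.
Q̇_max = COP_Carnot × Ẇ = 9.189 × 151000 W = 1388000 W = 1388 kW.

1390 kW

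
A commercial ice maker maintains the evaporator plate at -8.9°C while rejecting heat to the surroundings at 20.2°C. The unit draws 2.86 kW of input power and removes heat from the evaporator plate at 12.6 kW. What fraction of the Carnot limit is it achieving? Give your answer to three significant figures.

COP_actual = Q̇_C/Ẇ = 12.60/2.860 = 4.406.
In absolute terms T_C = 264.25 K and T_H = 293.35 K, so ΔT = 29.10 K.
COP_Carnot = T_C/ΔT = 264.25/29.10 = 9.081.
η_II = COP_actual/COP_Carnot = 4.406/9.081 = 0.4852.

0.485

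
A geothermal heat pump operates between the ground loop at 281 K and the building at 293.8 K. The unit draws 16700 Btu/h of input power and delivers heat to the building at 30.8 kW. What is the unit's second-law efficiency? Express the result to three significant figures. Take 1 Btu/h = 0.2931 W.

Converting, Q̇_H = 30.80 kW = 105100 Btu/h, so COP_actual = Q̇_H/Ẇ = 105100/16700 = 6.292.
The reservoir spacing is ΔT = 293.8 − 281 = 12.80 K.
COP_Carnot = T_H/ΔT = 293.80/12.80 = 22.95.
η_II = COP_actual/COP_Carnot = 6.292/22.95 = 0.2741.

0.274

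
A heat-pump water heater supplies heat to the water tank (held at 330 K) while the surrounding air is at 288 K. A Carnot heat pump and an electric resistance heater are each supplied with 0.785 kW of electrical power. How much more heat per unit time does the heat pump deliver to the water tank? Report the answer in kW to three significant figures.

The reservoir spacing is ΔT = 330 − 288 = 42.00 K.
COP_Carnot = T_H/ΔT = 330.00/42.00 = 7.857.
The heat pump delivers Q̇_H = COP × Ẇ = 6.168 kW; the resistance heater delivers Ẇ = 0.7850 kW.
Extra = (COP − 1)·Ẇ = 5.383 kW.

5.38 kW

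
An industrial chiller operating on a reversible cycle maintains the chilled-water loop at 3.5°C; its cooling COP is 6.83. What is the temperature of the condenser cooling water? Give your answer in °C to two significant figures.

COP_R = T_C/(T_H − T_C) gives T_H − T_C = T_C/COP.
With T_C = 276.65 K, T_H = 276.65 × (1 + 1/6.83) = 317.16 K.
Converting, 317.16 K = 44.01°C.

44 °C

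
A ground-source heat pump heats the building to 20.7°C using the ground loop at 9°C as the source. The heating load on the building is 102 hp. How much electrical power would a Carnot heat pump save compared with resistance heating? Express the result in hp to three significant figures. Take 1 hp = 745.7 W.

In absolute terms T_C = 282.15 K and T_H = 293.85 K, so ΔT = 11.70 K.
COP_Carnot = T_H/ΔT = 293.85/11.70 = 25.12.
Resistance heating needs Ẇ_res = Q̇_H = 102.0 hp; the reversible heat pump needs only Ẇ_hp = Q̇_H/COP = 4.061 hp.
Saving = 102.0 − 4.061 = 97.94 hp.

97.9 hp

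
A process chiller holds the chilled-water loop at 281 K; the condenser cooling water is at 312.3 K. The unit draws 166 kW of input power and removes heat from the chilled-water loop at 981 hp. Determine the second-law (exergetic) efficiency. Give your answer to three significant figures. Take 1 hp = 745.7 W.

0.491

Converting, Q̇_C = 981.0 hp = 731.5 kW, so COP_actual = Q̇_C/Ẇ = 731.5/166.0 = 4.407.
The reservoir spacing is ΔT = 312.3 − 281 = 31.30 K.
COP_Carnot = T_C/ΔT = 281.00/31.30 = 8.978.
η_II = COP_actual/COP_Carnot = 4.407/8.978 = 0.4909.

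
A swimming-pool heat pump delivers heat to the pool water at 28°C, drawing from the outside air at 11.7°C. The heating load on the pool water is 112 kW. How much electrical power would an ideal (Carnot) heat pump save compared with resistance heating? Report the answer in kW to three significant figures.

In absolute terms T_C = 284.85 K and T_H = 301.15 K, so ΔT = 16.30 K.
COP_Carnot = T_H/ΔT = 301.15/16.30 = 18.48.
Resistance heating needs Ẇ_res = Q̇_H = 112.0 kW; the reversible heat pump needs only Ẇ_hp = Q̇_H/COP = 6.062 kW.
Saving = 112.0 − 6.062 = 105.9 kW.

106 kW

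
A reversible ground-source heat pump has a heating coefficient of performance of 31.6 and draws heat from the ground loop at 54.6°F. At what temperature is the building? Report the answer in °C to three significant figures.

COP_HP = T_H/(T_H − T_C) rearranges to T_H = COP·T_C/(COP − 1).
With T_C = 285.71 K, T_H = 31.6 × 285.71/30.60 = 295.04 K.
Converting, 295.04 K = 21.89°C.

21.9 °C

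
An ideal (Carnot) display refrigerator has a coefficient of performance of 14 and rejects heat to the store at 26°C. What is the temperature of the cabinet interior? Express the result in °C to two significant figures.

For a Carnot refrigerator COP_R = T_C/(T_H − T_C), so T_C = COP·T_H/(1 + COP).
With T_H = 299.15 K, T_C = 14 × 299.15/15.00 = 279.21 K.
Converting, 279.21 K = 6.06°C.

6.1 °C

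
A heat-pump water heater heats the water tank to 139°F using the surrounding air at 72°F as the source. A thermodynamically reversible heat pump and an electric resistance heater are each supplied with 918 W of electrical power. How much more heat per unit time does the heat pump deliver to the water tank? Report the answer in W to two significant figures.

In absolute terms T_C = 295.37 K and T_H = 332.59 K, so ΔT = 37.22 K.
COP_Carnot = T_H/ΔT = 332.59/37.22 = 8.935.
The heat pump delivers Q̇_H = COP × Ẇ = 8203 W; the resistance heater delivers Ẇ = 918.0 W.
Extra = (COP − 1)·Ẇ = 7285 W.

7300 W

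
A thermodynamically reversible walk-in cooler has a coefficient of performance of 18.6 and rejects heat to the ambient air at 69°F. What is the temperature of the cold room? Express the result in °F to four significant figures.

42.03 °F

For a Carnot refrigerator COP_R = T_C/(T_H − T_C), so T_C = COP·T_H/(1 + COP).
With T_H = 293.71 K, T_C = 18.6 × 293.71/19.60 = 278.72 K.
Converting, 278.72 K = 42.03°F.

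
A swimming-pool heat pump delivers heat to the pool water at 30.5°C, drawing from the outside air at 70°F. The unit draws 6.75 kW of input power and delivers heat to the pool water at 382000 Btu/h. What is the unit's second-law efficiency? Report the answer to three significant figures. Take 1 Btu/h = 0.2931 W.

Converting, Q̇_H = 382000 Btu/h = 112.0 kW, so COP_actual = Q̇_H/Ẇ = 112.0/6.750 = 16.59.
In absolute terms T_C = 294.26 K and T_H = 303.65 K, so ΔT = 9.389 K.
COP_Carnot = T_H/ΔT = 303.65/9.389 = 32.34.
η_II = COP_actual/COP_Carnot = 16.59/32.34 = 0.5129.

0.513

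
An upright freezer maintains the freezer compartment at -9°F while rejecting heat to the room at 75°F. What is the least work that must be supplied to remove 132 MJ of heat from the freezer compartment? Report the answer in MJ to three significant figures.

In absolute terms T_C = 250.37 K and T_H = 297.04 K, so ΔT = 46.67 K.
The reversible limit is COP_R = T_C/ΔT = 5.365, so W_min = Q_C/COP = Q_C·ΔT/T_C.
W_min = 132.0 × 46.67/250.37 = 24.60 MJ.

24.6 MJ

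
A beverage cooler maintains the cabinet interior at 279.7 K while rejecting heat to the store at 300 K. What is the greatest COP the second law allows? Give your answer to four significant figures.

13.78

The reservoir spacing is ΔT = 300 − 279.7 = 20.30 K.
For a reversible cycle, COP_Carnot = T_C/ΔT = 279.70/20.30 = 13.78.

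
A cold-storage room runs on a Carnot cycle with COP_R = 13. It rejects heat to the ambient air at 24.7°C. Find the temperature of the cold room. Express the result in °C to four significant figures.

For a Carnot refrigerator COP_R = T_C/(T_H − T_C), so T_C = COP·T_H/(1 + COP).
With T_H = 297.85 K, T_C = 13 × 297.85/14.00 = 276.57 K.
Converting, 276.57 K = 3.43°C.

3.425 °C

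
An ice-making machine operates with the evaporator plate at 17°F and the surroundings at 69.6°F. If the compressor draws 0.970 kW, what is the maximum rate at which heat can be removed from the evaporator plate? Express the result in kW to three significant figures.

8.79 kW

In absolute terms T_C = 264.82 K and T_H = 294.04 K, so ΔT = 29.22 K.
COP_Carnot = T_C/ΔT = 264.82/29.22 = 9.062.
Q̇_max = COP_Carnot × Ẇ = 9.062 × 0.9700 kW = 8.790 kW.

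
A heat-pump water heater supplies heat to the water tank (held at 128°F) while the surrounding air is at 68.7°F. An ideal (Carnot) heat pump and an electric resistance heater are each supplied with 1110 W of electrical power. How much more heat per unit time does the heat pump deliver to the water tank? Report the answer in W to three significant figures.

9890 W

In absolute terms T_C = 293.54 K and T_H = 326.48 K, so ΔT = 32.94 K.
COP_Carnot = T_H/ΔT = 326.48/32.94 = 9.910.
The heat pump delivers Q̇_H = COP × Ẇ = 11000 W; the resistance heater delivers Ẇ = 1110 W.
Extra = (COP − 1)·Ẇ = 9890 W.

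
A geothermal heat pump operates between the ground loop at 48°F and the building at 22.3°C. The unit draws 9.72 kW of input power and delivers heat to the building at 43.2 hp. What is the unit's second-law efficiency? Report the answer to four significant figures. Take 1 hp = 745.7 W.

Converting, Q̇_H = 43.20 hp = 32.21 kW, so COP_actual = Q̇_H/Ẇ = 32.21/9.720 = 3.314.
In absolute terms T_C = 282.04 K and T_H = 295.45 K, so ΔT = 13.41 K.
COP_Carnot = T_H/ΔT = 295.45/13.41 = 22.03.
η_II = COP_actual/COP_Carnot = 3.314/22.03 = 0.1504.

0.1504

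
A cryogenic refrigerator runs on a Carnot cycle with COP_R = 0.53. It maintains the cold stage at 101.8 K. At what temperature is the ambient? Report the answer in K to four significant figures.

293.9 K

COP_R = T_C/(T_H − T_C) gives T_H − T_C = T_C/COP.
With T_C = 101.80 K, T_H = 101.80 × (1 + 1/0.53) = 293.88 K.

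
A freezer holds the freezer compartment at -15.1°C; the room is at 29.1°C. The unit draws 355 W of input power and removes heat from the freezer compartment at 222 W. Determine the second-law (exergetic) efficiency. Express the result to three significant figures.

0.107

COP_actual = Q̇_C/Ẇ = 222.0/355.0 = 0.6254.
In absolute terms T_C = 258.05 K and T_H = 302.25 K, so ΔT = 44.20 K.
COP_Carnot = T_C/ΔT = 258.05/44.20 = 5.838.
η_II = COP_actual/COP_Carnot = 0.6254/5.838 = 0.1071.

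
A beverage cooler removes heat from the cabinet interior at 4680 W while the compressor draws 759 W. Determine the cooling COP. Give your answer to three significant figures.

The first law gives Q̇_H = Q̇_C + Ẇ, so the three rates are Q̇_C = 4680, Q̇_H = 5439, Ẇ = 759.0 W.
COP_R = Q̇_C/Ẇ = 4680/759.0 = 6.166.

6.17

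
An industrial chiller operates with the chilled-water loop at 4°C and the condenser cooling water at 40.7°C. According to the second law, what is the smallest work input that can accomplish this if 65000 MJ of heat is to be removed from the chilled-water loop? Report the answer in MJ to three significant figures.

8610 MJ

In absolute terms T_C = 277.15 K and T_H = 313.85 K, so ΔT = 36.70 K.
The reversible limit is COP_R = T_C/ΔT = 7.552, so W_min = Q_C/COP = Q_C·ΔT/T_C.
W_min = 65000 × 36.70/277.15 = 8607 MJ.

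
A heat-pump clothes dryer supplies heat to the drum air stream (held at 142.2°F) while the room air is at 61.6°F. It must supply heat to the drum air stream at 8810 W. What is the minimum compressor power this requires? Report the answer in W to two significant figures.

In absolute terms T_C = 289.59 K and T_H = 334.37 K, so ΔT = 44.78 K.
COP_Carnot = T_H/ΔT = 334.37/44.78 = 7.467.
Ẇ_min = Q̇/COP_Carnot = 8810/7.467 = 1180 W.

1200 W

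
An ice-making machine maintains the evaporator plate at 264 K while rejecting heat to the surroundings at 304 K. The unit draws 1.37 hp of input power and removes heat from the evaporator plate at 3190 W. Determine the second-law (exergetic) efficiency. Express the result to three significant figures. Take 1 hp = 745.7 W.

Converting, Q̇_C = 3190 W = 4.278 hp, so COP_actual = Q̇_C/Ẇ = 4.278/1.370 = 3.123.
The reservoir spacing is ΔT = 304 − 264 = 40.00 K.
COP_Carnot = T_C/ΔT = 264.00/40.00 = 6.600.
η_II = COP_actual/COP_Carnot = 3.123/6.600 = 0.4731.

0.473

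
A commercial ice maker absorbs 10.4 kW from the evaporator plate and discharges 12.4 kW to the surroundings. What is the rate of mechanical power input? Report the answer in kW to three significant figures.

For a cyclic device the first law requires Q̇_H = Q̇_C + Ẇ.
Ẇ = Q̇_H − Q̇_C = 2.000 kW.

2.00 kW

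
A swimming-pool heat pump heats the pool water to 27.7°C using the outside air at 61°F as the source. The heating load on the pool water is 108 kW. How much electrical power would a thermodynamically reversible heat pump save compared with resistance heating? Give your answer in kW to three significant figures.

In absolute terms T_C = 289.26 K and T_H = 300.85 K, so ΔT = 11.59 K.
COP_Carnot = T_H/ΔT = 300.85/11.59 = 25.96.
Resistance heating needs Ẇ_res = Q̇_H = 108.0 kW; the reversible heat pump needs only Ẇ_hp = Q̇_H/COP = 4.160 kW.
Saving = 108.0 − 4.160 = 103.8 kW.

104 kW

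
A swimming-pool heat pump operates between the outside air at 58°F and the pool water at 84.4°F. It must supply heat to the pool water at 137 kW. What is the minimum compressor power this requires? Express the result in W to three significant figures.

6650 W

In absolute terms T_C = 287.59 K and T_H = 302.26 K, so ΔT = 14.67 K.
COP_Carnot = T_H/ΔT = 302.26/14.67 = 20.61.
Ẇ_min = Q̇/COP_Carnot = 137.0/20.61 = 6.648 kW = 6648 W.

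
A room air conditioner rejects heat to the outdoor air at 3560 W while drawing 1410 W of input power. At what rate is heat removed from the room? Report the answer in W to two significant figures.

2200 W

For a cyclic device the first law requires Q̇_H = Q̇_C + Ẇ.
Q̇_C = Q̇_H − Ẇ = 2150 W.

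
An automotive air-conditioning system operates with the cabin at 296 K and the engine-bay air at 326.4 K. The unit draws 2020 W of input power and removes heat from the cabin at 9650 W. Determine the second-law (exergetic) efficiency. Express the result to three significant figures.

0.491

COP_actual = Q̇_C/Ẇ = 9650/2020 = 4.777.
The reservoir spacing is ΔT = 326.4 − 296 = 30.40 K.
COP_Carnot = T_C/ΔT = 296.00/30.40 = 9.737.
η_II = COP_actual/COP_Carnot = 4.777/9.737 = 0.4906.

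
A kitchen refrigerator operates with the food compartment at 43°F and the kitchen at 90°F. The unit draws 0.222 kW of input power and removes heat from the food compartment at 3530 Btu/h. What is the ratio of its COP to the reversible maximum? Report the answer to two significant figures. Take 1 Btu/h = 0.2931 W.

Converting, Q̇_C = 3530 Btu/h = 1.035 kW, so COP_actual = Q̇_C/Ẇ = 1.035/0.2220 = 4.661.
In absolute terms T_C = 279.26 K and T_H = 305.37 K, so ΔT = 26.11 K.
COP_Carnot = T_C/ΔT = 279.26/26.11 = 10.70.
η_II = COP_actual/COP_Carnot = 4.661/10.70 = 0.4358.

0.44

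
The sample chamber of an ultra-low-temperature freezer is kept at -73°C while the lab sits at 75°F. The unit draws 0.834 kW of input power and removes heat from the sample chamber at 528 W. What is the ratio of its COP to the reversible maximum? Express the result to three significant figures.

Converting, Q̇_C = 528.0 W = 0.5280 kW, so COP_actual = Q̇_C/Ẇ = 0.5280/0.8340 = 0.6331.
In absolute terms T_C = 200.15 K and T_H = 297.04 K, so ΔT = 96.89 K.
COP_Carnot = T_C/ΔT = 200.15/96.89 = 2.066.
η_II = COP_actual/COP_Carnot = 0.6331/2.066 = 0.3065.

0.306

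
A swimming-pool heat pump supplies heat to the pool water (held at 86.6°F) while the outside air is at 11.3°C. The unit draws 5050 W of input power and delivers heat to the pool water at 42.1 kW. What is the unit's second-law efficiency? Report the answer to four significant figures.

0.5228

Converting, Q̇_H = 42.10 kW = 42100 W, so COP_actual = Q̇_H/Ẇ = 42100/5050 = 8.337.
In absolute terms T_C = 284.45 K and T_H = 303.48 K, so ΔT = 19.03 K.
COP_Carnot = T_H/ΔT = 303.48/19.03 = 15.94.
η_II = COP_actual/COP_Carnot = 8.337/15.94 = 0.5228.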